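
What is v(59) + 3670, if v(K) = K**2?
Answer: 7151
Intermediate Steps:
v(59) + 3670 = 59**2 + 3670 = 3481 + 3670 = 7151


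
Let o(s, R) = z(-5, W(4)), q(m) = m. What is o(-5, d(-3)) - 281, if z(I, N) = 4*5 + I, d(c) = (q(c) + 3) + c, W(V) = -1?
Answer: -266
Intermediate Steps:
d(c) = 3 + 2*c (d(c) = (c + 3) + c = (3 + c) + c = 3 + 2*c)
z(I, N) = 20 + I
o(s, R) = 15 (o(s, R) = 20 - 5 = 15)
o(-5, d(-3)) - 281 = 15 - 281 = -266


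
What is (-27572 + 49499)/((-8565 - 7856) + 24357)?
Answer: 21927/7936 ≈ 2.7630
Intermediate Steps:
(-27572 + 49499)/((-8565 - 7856) + 24357) = 21927/(-16421 + 24357) = 21927/7936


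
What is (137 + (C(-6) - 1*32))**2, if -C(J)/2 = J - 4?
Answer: 15625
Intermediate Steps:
C(J) = 8 - 2*J (C(J) = -2*(J - 4) = -2*(-4 + J) = 8 - 2*J)
(137 + (C(-6) - 1*32))**2 = (137 + ((8 - 2*(-6)) - 1*32))**2 = (137 + ((8 + 12) - 32))**2 = (137 + (20 - 32))**2 = (137 - 12)**2 = 125**2 = 15625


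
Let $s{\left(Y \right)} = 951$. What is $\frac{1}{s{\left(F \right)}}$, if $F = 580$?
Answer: $\frac{1}{951} \approx 0.0010515$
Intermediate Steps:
$\frac{1}{s{\left(F \right)}} = \frac{1}{951}$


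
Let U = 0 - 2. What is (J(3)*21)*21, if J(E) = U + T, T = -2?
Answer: -1764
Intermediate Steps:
U = -2
J(E) = -4 (J(E) = -2 - 2 = -4)
(J(3)*21)*21 = -4*21*21 = -84*21 = -1764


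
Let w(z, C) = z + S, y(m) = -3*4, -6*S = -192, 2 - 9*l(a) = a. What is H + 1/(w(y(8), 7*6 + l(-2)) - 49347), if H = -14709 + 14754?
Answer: 2219714/49327 ≈ 45.000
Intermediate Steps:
l(a) = 2/9 - a/9
S = 32 (S = -⅙*(-192) = 32)
y(m) = -12
w(z, C) = 32 + z (w(z, C) = z + 32 = 32 + z)
H = 45
H + 1/(w(y(8), 7*6 + l(-2)) - 49347) = 45 + 1/((32 - 12) - 49347) = 45 + 1/(20 - 49347) = 45 + 1/(-49327) = 45 - 1/49327 = 2219714/49327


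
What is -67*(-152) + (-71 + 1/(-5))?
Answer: 50564/5 ≈ 10113.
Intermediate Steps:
-67*(-152) + (-71 + 1/(-5)) = 10184 + (-71 - 1/5) = 10184 - 356/5 = 50564/5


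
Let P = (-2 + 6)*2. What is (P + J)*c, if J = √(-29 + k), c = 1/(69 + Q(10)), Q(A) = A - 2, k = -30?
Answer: 8/77 + I*√59/77 ≈ 0.1039 + 0.099755*I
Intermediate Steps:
Q(A) = -2 + A
P = 8 (P = 4*2 = 8)
c = 1/77 (c = 1/(69 + (-2 + 10)) = 1/(69 + 8) = 1/77 ≈ 0.012987)
J = I*√59 (J = √(-29 - 30) = √(-59) = I*√59 ≈ 7.6811*I)
(P + J)*c = (8 + I*√59)*(1/77) = 8/77 + I*√59/77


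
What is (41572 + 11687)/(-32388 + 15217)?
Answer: -53259/17171 ≈ -3.1017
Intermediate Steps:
(41572 + 11687)/(-32388 + 15217) = 53259/(-17171) = 53259*(-1/17171) = -53259/17171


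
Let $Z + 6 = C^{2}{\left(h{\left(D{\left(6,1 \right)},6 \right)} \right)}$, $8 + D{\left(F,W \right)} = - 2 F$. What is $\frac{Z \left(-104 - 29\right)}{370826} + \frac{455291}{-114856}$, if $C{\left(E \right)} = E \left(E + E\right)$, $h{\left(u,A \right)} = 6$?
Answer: $- \frac{123966040655}{21295795528} \approx -5.8212$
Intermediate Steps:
$D{\left(F,W \right)} = -8 - 2 F$
$C{\left(E \right)} = 2 E^{2}$ ($C{\left(E \right)} = E 2 E = 2 E^{2}$)
$Z = 5178$ ($Z = -6 + \left(2 \cdot 6^{2}\right)^{2} = -6 + \left(2 \cdot 36\right)^{2} = -6 + 72^{2} = -6 + 5184 = 5178$)
$\frac{Z \left(-104 - 29\right)}{370826} + \frac{455291}{-114856} = \frac{5178 \left(-104 - 29\right)}{370826} + \frac{455291}{-114856} = 5178 \left(-133\right) \frac{1}{370826} + 455291 \left(- \frac{1}{114856}\right) = \left(-688674\right) \frac{1}{370826} - \frac{455291}{114856} = - \frac{344337}{185413} - \frac{455291}{114856} = - \frac{123966040655}{21295795528}$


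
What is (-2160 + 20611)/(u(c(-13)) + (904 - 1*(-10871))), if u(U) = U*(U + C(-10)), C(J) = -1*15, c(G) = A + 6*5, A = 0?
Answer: 18451/12225 ≈ 1.5093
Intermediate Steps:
c(G) = 30 (c(G) = 0 + 6*5 = 0 + 30 = 30)
C(J) = -15
u(U) = U*(-15 + U) (u(U) = U*(U - 15) = U*(-15 + U))
(-2160 + 20611)/(u(c(-13)) + (904 - 1*(-10871))) = (-2160 + 20611)/(30*(-15 + 30) + (904 - 1*(-10871))) = 18451/(30*15 + (904 + 10871)) = 18451/(450 + 11775) = 18451/12225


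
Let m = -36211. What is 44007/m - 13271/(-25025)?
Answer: -88674142/129454325 ≈ -0.68498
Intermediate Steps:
44007/m - 13271/(-25025) = 44007/(-36211) - 13271/(-25025) = 44007*(-1/36211) - 13271*(-1/25025) = -44007/36211 + 13271/25025 = -88674142/129454325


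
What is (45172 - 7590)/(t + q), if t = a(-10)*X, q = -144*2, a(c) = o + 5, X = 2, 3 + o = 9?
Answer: -989/7 ≈ -141.29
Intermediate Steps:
o = 6 (o = -3 + 9 = 6)
a(c) = 11 (a(c) = 6 + 5 = 11)
q = -288
t = 22 (t = 11*2 = 22)
(45172 - 7590)/(t + q) = (45172 - 7590)/(22 - 288) = 37582/(-266) = 37582*(-1/266) = -989/7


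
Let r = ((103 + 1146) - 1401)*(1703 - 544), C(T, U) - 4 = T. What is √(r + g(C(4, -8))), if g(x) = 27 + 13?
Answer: 64*I*√43 ≈ 419.68*I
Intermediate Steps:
C(T, U) = 4 + T
g(x) = 40
r = -176168 (r = (1249 - 1401)*1159 = -152*1159 = -176168)
√(r + g(C(4, -8))) = √(-176168 + 40) = √(-176128) = 64*I*√43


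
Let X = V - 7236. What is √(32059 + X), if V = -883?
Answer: 6*√665 ≈ 154.73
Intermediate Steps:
X = -8119 (X = -883 - 7236 = -8119)
√(32059 + X) = √(32059 - 8119) = √23940 = 6*√665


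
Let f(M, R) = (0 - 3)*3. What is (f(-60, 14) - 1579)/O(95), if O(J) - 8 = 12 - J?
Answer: 1588/75 ≈ 21.173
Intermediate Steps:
f(M, R) = -9 (f(M, R) = -3*3 = -9)
O(J) = 20 - J (O(J) = 8 + (12 - J) = 20 - J)
(f(-60, 14) - 1579)/O(95) = (-9 - 1579)/(20 - 1*95) = -1588/(20 - 95) = -1588/(-75) = -1588*(-1/75) = 1588/75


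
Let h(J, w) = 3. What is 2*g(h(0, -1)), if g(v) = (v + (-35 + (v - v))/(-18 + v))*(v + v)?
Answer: 64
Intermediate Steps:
g(v) = 2*v*(v - 35/(-18 + v)) (g(v) = (v + (-35 + 0)/(-18 + v))*(2*v) = (v - 35/(-18 + v))*(2*v) = 2*v*(v - 35/(-18 + v)))
2*g(h(0, -1)) = 2*(2*3*(-35 + 3**2 - 18*3)/(-18 + 3)) = 2*(2*3*(-35 + 9 - 54)/(-15)) = 2*(2*3*(-1/15)*(-80)) = 2*32 = 64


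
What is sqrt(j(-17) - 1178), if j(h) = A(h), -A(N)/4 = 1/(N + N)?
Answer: 2*I*sqrt(85102)/17 ≈ 34.32*I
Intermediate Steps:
A(N) = -2/N (A(N) = -4/(N + N) = -4*1/(2*N) = -2/N)
j(h) = -2/h
sqrt(j(-17) - 1178) = sqrt(-2/(-17) - 1178) = sqrt(-2*(-1/17) - 1178) = sqrt(2/17 - 1178) = sqrt(-20024/17) = 2*I*sqrt(85102)/17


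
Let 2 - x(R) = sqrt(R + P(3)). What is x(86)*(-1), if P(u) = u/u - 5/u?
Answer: -2 + 16*sqrt(3)/3 ≈ 7.2376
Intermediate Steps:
P(u) = 1 - 5/u
x(R) = 2 - sqrt(-2/3 + R) (x(R) = 2 - sqrt(R + (-5 + 3)/3) = 2 - sqrt(R + (1/3)*(-2)) = 2 - sqrt(R - 2/3) = 2 - sqrt(-2/3 + R))
x(86)*(-1) = (2 - sqrt(-6 + 9*86)/3)*(-1) = (2 - sqrt(-6 + 774)/3)*(-1) = (2 - 16*sqrt(3)/3)*(-1) = -2 + 16*sqrt(3)/3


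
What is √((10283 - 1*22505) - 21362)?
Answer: 4*I*√2099 ≈ 183.26*I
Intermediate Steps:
√((10283 - 1*22505) - 21362) = √((10283 - 22505) - 21362) = √(-12222 - 21362) = √(-33584) = 4*I*√2099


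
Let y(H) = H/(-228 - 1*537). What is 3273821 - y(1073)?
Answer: 2504474138/765 ≈ 3.2738e+6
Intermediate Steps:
y(H) = -H/765 (y(H) = H/(-228 - 537) = H/(-765) = H*(-1/765) = -H/765)
3273821 - y(1073) = 3273821 - (-1)*1073/765 = 3273821 - 1*(-1073/765) = 3273821 + 1073/765 = 2504474138/765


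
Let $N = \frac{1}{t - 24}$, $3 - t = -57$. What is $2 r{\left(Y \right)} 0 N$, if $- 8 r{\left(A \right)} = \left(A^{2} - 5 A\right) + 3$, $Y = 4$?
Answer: $0$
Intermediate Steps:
$t = 60$ ($t = 3 - -57 = 3 + 57 = 60$)
$r{\left(A \right)} = - \frac{3}{8} - \frac{A^{2}}{8} + \frac{5 A}{8}$ ($r{\left(A \right)} = - \frac{\left(A^{2} - 5 A\right) + 3}{8} = - \frac{3 + A^{2} - 5 A}{8} = - \frac{3}{8} - \frac{A^{2}}{8} + \frac{5 A}{8}$)
$N = \frac{1}{36}$ ($N = \frac{1}{60 - 24} = \frac{1}{36} \approx 0.027778$)
$2 r{\left(Y \right)} 0 N = 2 \left(- \frac{3}{8} - \frac{4^{2}}{8} + \frac{5}{8} \cdot 4\right) 0 \cdot \frac{1}{36} = 2 \left(- \frac{3}{8} - 2 + \frac{5}{2}\right) 0 \cdot \frac{1}{36} = 2 \cdot \frac{1}{8} \cdot 0 \cdot \frac{1}{36} = \frac{1}{4} \cdot 0 \cdot \frac{1}{36} = 0 \cdot \frac{1}{36} = 0$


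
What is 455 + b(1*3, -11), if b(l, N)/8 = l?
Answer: 479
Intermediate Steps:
b(l, N) = 8*l
455 + b(1*3, -11) = 455 + 8*(1*3) = 455 + 8*3 = 455 + 24 = 479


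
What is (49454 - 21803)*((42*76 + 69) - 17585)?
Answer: -396072924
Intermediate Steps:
(49454 - 21803)*((42*76 + 69) - 17585) = 27651*((3192 + 69) - 17585) = 27651*(3261 - 17585) = 27651*(-14324) = -396072924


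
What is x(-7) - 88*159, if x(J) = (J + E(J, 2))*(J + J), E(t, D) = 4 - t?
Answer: -14048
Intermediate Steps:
x(J) = 8*J (x(J) = (J + (4 - J))*(J + J) = 4*(2*J) = 8*J)
x(-7) - 88*159 = 8*(-7) - 88*159 = -56 - 13992 = -14048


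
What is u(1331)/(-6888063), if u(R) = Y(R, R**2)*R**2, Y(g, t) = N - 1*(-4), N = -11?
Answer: 1771561/984009 ≈ 1.8004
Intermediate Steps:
Y(g, t) = -7 (Y(g, t) = -11 - 1*(-4) = -11 + 4 = -7)
u(R) = -7*R**2
u(1331)/(-6888063) = -7*1331**2/(-6888063) = -7*1771561*(-1/6888063) = -12400927*(-1/6888063) = 1771561/984009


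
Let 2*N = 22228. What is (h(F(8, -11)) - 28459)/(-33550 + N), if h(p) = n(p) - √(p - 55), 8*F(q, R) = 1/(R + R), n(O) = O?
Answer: 5008785/3948736 + I*√106491/987184 ≈ 1.2685 + 0.00033057*I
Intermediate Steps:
N = 11114 (N = (½)*22228 = 11114)
F(q, R) = 1/(16*R) (F(q, R) = 1/(8*(R + R)) = 1/(8*((2*R))) = (1/(2*R))/8 = 1/(16*R))
h(p) = p - √(-55 + p) (h(p) = p - √(p - 55) = p - √(-55 + p))
(h(F(8, -11)) - 28459)/(-33550 + N) = (((1/16)/(-11) - √(-55 + (1/16)/(-11))) - 28459)/(-33550 + 11114) = (((1/16)*(-1/11) - √(-55 + (1/16)*(-1/11))) - 28459)/(-22436) = ((-1/176 - √(-55 - 1/176)) - 28459)*(-1/22436) = ((-1/176 - √(-9681/176)) - 28459)*(-1/22436) = ((-1/176 - I*√106491/44) - 28459)*(-1/22436) = (-5008785/176 - I*√106491/44)*(-1/22436) = 5008785/3948736 + I*√106491/987184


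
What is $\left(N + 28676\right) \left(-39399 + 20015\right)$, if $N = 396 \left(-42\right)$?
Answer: $-233460896$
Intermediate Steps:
$N = -16632$
$\left(N + 28676\right) \left(-39399 + 20015\right) = \left(-16632 + 28676\right) \left(-39399 + 20015\right) = 12044 \left(-19384\right) = -233460896$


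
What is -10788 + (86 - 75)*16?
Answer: -10612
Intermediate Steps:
-10788 + (86 - 75)*16 = -10788 + 11*16 = -10788 + 176 = -10612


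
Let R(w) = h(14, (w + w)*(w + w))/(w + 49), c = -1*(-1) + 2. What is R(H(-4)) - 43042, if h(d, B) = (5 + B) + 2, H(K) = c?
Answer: -2238141/52 ≈ -43041.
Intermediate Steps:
c = 3 (c = 1 + 2 = 3)
H(K) = 3
h(d, B) = 7 + B
R(w) = (7 + 4*w**2)/(49 + w) (R(w) = (7 + (w + w)*(w + w))/(w + 49) = (7 + (2*w)*(2*w))/(49 + w) = (7 + 4*w**2)/(49 + w))
R(H(-4)) - 43042 = (7 + 4*3**2)/(49 + 3) - 43042 = (7 + 4*9)/52 - 43042 = (7 + 36)/52 - 43042 = (1/52)*43 - 43042 = 43/52 - 43042 = -2238141/52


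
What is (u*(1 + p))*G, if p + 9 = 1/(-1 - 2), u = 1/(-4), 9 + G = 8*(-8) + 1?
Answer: -150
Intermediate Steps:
G = -72 (G = -9 + (8*(-8) + 1) = -9 + (-64 + 1) = -9 - 63 = -72)
u = -1/4 ≈ -0.25000
p = -28/3 (p = -9 + 1/(-1 - 2) = -9 + 1/(-3) = -9 - 1/3 = -28/3 ≈ -9.3333)
(u*(1 + p))*G = -(1 - 28/3)/4*(-72) = -1/4*(-25/3)*(-72) = (25/12)*(-72) = -150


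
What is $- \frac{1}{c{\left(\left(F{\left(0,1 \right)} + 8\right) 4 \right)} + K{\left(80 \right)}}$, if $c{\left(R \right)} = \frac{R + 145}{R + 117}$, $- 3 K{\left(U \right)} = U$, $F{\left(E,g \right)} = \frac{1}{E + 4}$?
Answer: $\frac{25}{637} \approx 0.039246$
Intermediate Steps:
$F{\left(E,g \right)} = \frac{1}{4 + E}$
$K{\left(U \right)} = - \frac{U}{3}$
$c{\left(R \right)} = \frac{145 + R}{117 + R}$
$- \frac{1}{c{\left(\left(F{\left(0,1 \right)} + 8\right) 4 \right)} + K{\left(80 \right)}} = - \frac{1}{\frac{145 + \left(\frac{1}{4 + 0} + 8\right) 4}{117 + \left(\frac{1}{4 + 0} + 8\right) 4} - \frac{80}{3}} = - \frac{1}{\frac{145 + \left(\frac{1}{4} + 8\right) 4}{117 + \left(\frac{1}{4} + 8\right) 4} - \frac{80}{3}} = - \frac{1}{\frac{145 + \frac{33}{4} \cdot 4}{117 + \frac{33}{4} \cdot 4} - \frac{80}{3}} = - \frac{1}{\frac{145 + 33}{117 + 33} - \frac{80}{3}} = - \frac{1}{\frac{1}{150} \cdot 178 - \frac{80}{3}} = - \frac{1}{\frac{89}{75} - \frac{80}{3}} = - \frac{1}{- \frac{637}{25}} = \left(-1\right) \left(- \frac{25}{637}\right) = \frac{25}{637}$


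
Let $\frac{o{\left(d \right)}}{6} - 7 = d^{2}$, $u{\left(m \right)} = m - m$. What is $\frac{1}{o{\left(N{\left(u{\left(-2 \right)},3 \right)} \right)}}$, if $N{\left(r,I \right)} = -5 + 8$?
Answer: $\frac{1}{96} \approx 0.010417$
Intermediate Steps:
$u{\left(m \right)} = 0$
$N{\left(r,I \right)} = 3$
$o{\left(d \right)} = 42 + 6 d^{2}$
$\frac{1}{o{\left(N{\left(u{\left(-2 \right)},3 \right)} \right)}} = \frac{1}{42 + 6 \cdot 3^{2}} = \frac{1}{42 + 6 \cdot 9} = \frac{1}{42 + 54} = \frac{1}{96}$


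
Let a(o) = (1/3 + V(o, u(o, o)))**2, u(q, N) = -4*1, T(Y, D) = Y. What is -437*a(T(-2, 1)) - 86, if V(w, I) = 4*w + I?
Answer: -536099/9 ≈ -59567.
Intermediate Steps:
u(q, N) = -4
V(w, I) = I + 4*w
a(o) = (-11/3 + 4*o)**2 (a(o) = (1/3 + (-4 + 4*o))**2 = (-11/3 + 4*o)**2)
-437*a(T(-2, 1)) - 86 = -437*(-11 + 12*(-2))**2/9 - 86 = -437*(-11 - 24)**2/9 - 86 = -437*(-35)**2/9 - 86 = -437*1225/9 - 86 = -535325/9 - 86 = -536099/9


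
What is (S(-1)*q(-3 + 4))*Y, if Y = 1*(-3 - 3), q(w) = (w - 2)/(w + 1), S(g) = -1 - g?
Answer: 0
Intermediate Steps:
q(w) = (-2 + w)/(1 + w)
Y = -6 (Y = 1*(-6) = -6)
(S(-1)*q(-3 + 4))*Y = ((-1 - 1*(-1))*((-2 + (-3 + 4))/(1 + (-3 + 4))))*(-6) = ((-1 + 1)*((-2 + 1)/(1 + 1)))*(-6) = (0*(-1/2))*(-6) = 0*(-6) = 0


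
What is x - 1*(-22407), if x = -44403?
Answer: -21996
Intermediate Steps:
x - 1*(-22407) = -44403 - 1*(-22407) = -44403 + 22407 = -21996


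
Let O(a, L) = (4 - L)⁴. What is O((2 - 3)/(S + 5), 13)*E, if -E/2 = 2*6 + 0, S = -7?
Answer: -157464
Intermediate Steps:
E = -24 (E = -2*(2*6 + 0) = -2*(12 + 0) = -2*12 = -24)
O((2 - 3)/(S + 5), 13)*E = (-4 + 13)⁴*(-24) = 9⁴*(-24) = 6561*(-24) = -157464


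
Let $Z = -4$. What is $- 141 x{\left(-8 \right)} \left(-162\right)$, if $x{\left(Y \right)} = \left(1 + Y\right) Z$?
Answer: $639576$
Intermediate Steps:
$x{\left(Y \right)} = -4 - 4 Y$ ($x{\left(Y \right)} = \left(1 + Y\right) \left(-4\right) = -4 - 4 Y$)
$- 141 x{\left(-8 \right)} \left(-162\right) = - 141 \left(-4 - -32\right) \left(-162\right) = - 141 \left(-4 + 32\right) \left(-162\right) = \left(-141\right) 28 \left(-162\right) = \left(-3948\right) \left(-162\right) = 639576$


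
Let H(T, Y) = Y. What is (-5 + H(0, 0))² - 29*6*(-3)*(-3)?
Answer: -1541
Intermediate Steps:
(-5 + H(0, 0))² - 29*6*(-3)*(-3) = (-5 + 0)² - 29*6*(-3)*(-3) = (-5)² - (-522)*(-3) = 25 - 29*54 = 25 - 1566 = -1541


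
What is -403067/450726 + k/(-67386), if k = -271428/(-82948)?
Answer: -46939146071123/52486422275661 ≈ -0.89431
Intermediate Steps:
k = 67857/20737 (k = -271428*(-1/82948) = 67857/20737 ≈ 3.2723)
-403067/450726 + k/(-67386) = -403067/450726 + (67857/20737)/(-67386) = -403067*1/450726 + (67857/20737)*(-1/67386) = -403067/450726 - 22619/465794494 = -46939146071123/52486422275661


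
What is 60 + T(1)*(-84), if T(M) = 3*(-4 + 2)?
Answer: 564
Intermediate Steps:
T(M) = -6 (T(M) = 3*(-2) = -6)
60 + T(1)*(-84) = 60 - 6*(-84) = 60 + 504 = 564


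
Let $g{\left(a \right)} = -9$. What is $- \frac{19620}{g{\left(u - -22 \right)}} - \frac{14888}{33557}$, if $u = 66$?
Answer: $\frac{73139372}{33557} \approx 2179.6$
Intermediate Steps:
$- \frac{19620}{g{\left(u - -22 \right)}} - \frac{14888}{33557} = - \frac{19620}{-9} - \frac{14888}{33557} = \left(-19620\right) \left(- \frac{1}{9}\right) - \frac{14888}{33557} = 2180 - \frac{14888}{33557} = \frac{73139372}{33557}$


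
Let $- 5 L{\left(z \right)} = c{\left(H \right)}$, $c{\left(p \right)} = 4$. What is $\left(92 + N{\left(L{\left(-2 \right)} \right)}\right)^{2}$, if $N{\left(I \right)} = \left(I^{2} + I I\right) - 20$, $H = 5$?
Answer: $\frac{3356224}{625} \approx 5370.0$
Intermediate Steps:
$L{\left(z \right)} = - \frac{4}{5}$ ($L{\left(z \right)} = \left(- \frac{1}{5}\right) 4 = - \frac{4}{5}$)
$N{\left(I \right)} = -20 + 2 I^{2}$ ($N{\left(I \right)} = \left(I^{2} + I^{2}\right) - 20 = 2 I^{2} - 20 = -20 + 2 I^{2}$)
$\left(92 + N{\left(L{\left(-2 \right)} \right)}\right)^{2} = \left(92 - \left(20 - 2 \left(- \frac{4}{5}\right)^{2}\right)\right)^{2} = \left(92 + \left(-20 + 2 \cdot \frac{16}{25}\right)\right)^{2} = \left(92 + \left(-20 + \frac{32}{25}\right)\right)^{2} = \left(92 - \frac{468}{25}\right)^{2} = \left(\frac{1832}{25}\right)^{2} = \frac{3356224}{625}$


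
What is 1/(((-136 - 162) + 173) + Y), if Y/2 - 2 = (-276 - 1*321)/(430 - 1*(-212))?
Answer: -107/13146 ≈ -0.0081394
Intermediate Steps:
Y = 229/107 (Y = 4 + 2*((-276 - 1*321)/(430 - 1*(-212))) = 4 + 2*((-276 - 321)/(430 + 212)) = 4 + 2*(-597/642) = 4 + 2*(-597*1/642) = 4 + 2*(-199/214) = 4 - 199/107 = 229/107 ≈ 2.1402)
1/(((-136 - 162) + 173) + Y) = 1/(((-136 - 162) + 173) + 229/107) = 1/((-298 + 173) + 229/107) = 1/(-125 + 229/107) = 1/(-13146/107) = -107/13146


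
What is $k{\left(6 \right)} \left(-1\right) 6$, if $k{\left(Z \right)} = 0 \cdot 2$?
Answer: $0$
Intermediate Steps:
$k{\left(Z \right)} = 0$
$k{\left(6 \right)} \left(-1\right) 6 = 0 \left(-1\right) 6 = 0 \cdot 6 = 0$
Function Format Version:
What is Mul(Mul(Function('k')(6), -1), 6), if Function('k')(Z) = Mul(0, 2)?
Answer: 0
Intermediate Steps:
Function('k')(Z) = 0
Mul(Mul(Function('k')(6), -1), 6) = Mul(Mul(0, -1), 6) = Mul(0, 6) = 0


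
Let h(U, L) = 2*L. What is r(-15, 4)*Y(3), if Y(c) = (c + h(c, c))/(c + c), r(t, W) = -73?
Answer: -219/2 ≈ -109.50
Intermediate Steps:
Y(c) = 3/2 (Y(c) = (c + 2*c)/(c + c) = (3*c)/((2*c)) = (3*c)*(1/(2*c)) = 3/2)
r(-15, 4)*Y(3) = -73*3/2 = -219/2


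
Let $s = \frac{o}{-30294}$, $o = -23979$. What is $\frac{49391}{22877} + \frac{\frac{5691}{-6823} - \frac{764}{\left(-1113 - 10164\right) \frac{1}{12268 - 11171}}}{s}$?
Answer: $\frac{148507910985937735}{1563274801122559} \approx 94.998$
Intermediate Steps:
$s = \frac{7993}{10098}$ ($s = - \frac{23979}{-30294} = \left(-23979\right) \left(- \frac{1}{30294}\right) = \frac{7993}{10098} \approx 0.79154$)
$\frac{49391}{22877} + \frac{\frac{5691}{-6823} - \frac{764}{\left(-1113 - 10164\right) \frac{1}{12268 - 11171}}}{s} = \frac{49391}{22877} + \frac{\frac{5691}{-6823} - \frac{764}{\left(-1113 - 10164\right) \frac{1}{12268 - 11171}}}{\frac{7993}{10098}} = 49391 \cdot \frac{1}{22877} + \left(5691 \left(- \frac{1}{6823}\right) - \frac{764}{\left(-11277\right) \frac{1}{1097}}\right) \frac{10098}{7993} = \frac{49391}{22877} + \left(- \frac{5691}{6823} - \frac{764}{\left(-11277\right) \frac{1}{1097}}\right) \frac{10098}{7993} = \frac{49391}{22877} + \left(- \frac{5691}{6823} - \frac{764}{- \frac{11277}{1097}}\right) \frac{10098}{7993} = \frac{49391}{22877} + \left(- \frac{5691}{6823} - - \frac{838108}{11277}\right) \frac{10098}{7993} = \frac{49391}{22877} + \left(- \frac{5691}{6823} + \frac{838108}{11277}\right) \frac{10098}{7993} = \frac{49391}{22877} + \frac{5654233477}{76942971} \cdot \frac{10098}{7993} = \frac{49391}{22877} + \frac{6344049961194}{68333907467} = \frac{148507910985937735}{1563274801122559}$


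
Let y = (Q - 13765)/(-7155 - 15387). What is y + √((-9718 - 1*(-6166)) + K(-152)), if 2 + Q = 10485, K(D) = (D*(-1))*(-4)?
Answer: 547/3757 + 8*I*√65 ≈ 0.14559 + 64.498*I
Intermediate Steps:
K(D) = 4*D (K(D) = -D*(-4) = 4*D)
Q = 10483 (Q = -2 + 10485 = 10483)
y = 547/3757 (y = (10483 - 13765)/(-7155 - 15387) = -3282/(-22542) = -3282*(-1/22542) = 547/3757 ≈ 0.14559)
y + √((-9718 - 1*(-6166)) + K(-152)) = 547/3757 + √((-9718 - 1*(-6166)) + 4*(-152)) = 547/3757 + √((-9718 + 6166) - 608) = 547/3757 + √(-3552 - 608) = 547/3757 + √(-4160) = 547/3757 + 8*I*√65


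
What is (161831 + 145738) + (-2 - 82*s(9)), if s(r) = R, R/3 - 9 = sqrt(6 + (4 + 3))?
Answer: 305353 - 246*sqrt(13) ≈ 3.0447e+5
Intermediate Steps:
R = 27 + 3*sqrt(13) (R = 27 + 3*sqrt(6 + (4 + 3)) = 27 + 3*sqrt(6 + 7) = 27 + 3*sqrt(13) ≈ 37.817)
s(r) = 27 + 3*sqrt(13)
(161831 + 145738) + (-2 - 82*s(9)) = (161831 + 145738) + (-2 - 82*(27 + 3*sqrt(13))) = 307569 + (-2 + (-2214 - 246*sqrt(13))) = 307569 + (-2216 - 246*sqrt(13)) = 305353 - 246*sqrt(13)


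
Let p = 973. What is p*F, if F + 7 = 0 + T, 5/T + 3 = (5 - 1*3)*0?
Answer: -25298/3 ≈ -8432.7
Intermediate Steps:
T = -5/3 (T = 5/(-3 + (5 - 1*3)*0) = 5/(-3 + (5 - 3)*0) = 5/(-3 + 2*0) = 5/(-3 + 0) = 5/(-3) = 5*(-⅓) = -5/3 ≈ -1.6667)
F = -26/3 (F = -7 + (0 - 5/3) = -7 - 5/3 = -26/3 ≈ -8.6667)
p*F = 973*(-26/3) = -25298/3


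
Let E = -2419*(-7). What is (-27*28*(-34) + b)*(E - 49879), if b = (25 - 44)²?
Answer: -858737490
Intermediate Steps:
b = 361 (b = (-19)² = 361)
E = 16933
(-27*28*(-34) + b)*(E - 49879) = (-27*28*(-34) + 361)*(16933 - 49879) = (-756*(-34) + 361)*(-32946) = (25704 + 361)*(-32946) = 26065*(-32946) = -858737490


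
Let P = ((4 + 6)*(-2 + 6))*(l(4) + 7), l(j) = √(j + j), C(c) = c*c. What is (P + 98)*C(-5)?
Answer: 9450 + 2000*√2 ≈ 12278.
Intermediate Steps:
C(c) = c²
l(j) = √2*√j (l(j) = √(2*j) = √2*√j)
P = 280 + 80*√2 (P = ((4 + 6)*(-2 + 6))*(√2*√4 + 7) = (10*4)*(√2*2 + 7) = 40*(2*√2 + 7) = 40*(7 + 2*√2) = 280 + 80*√2 ≈ 393.14)
(P + 98)*C(-5) = ((280 + 80*√2) + 98)*(-5)² = (378 + 80*√2)*25 = 9450 + 2000*√2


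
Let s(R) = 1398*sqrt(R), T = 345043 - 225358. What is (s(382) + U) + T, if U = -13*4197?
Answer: 65124 + 1398*sqrt(382) ≈ 92448.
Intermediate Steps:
T = 119685
U = -54561
(s(382) + U) + T = (1398*sqrt(382) - 54561) + 119685 = (-54561 + 1398*sqrt(382)) + 119685 = 65124 + 1398*sqrt(382)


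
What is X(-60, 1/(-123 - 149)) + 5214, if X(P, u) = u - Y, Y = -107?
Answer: 1447311/272 ≈ 5321.0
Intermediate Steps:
X(P, u) = 107 + u (X(P, u) = u - 1*(-107) = u + 107 = 107 + u)
X(-60, 1/(-123 - 149)) + 5214 = (107 + 1/(-123 - 149)) + 5214 = (107 + 1/(-272)) + 5214 = (107 - 1/272) + 5214 = 29103/272 + 5214 = 1447311/272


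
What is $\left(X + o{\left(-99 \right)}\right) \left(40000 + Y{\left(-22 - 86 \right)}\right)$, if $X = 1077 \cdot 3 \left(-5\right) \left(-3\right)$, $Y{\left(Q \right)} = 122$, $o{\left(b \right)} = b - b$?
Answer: $1944512730$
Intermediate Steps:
$o{\left(b \right)} = 0$
$X = 48465$ ($X = 1077 \left(\left(-15\right) \left(-3\right)\right) = 1077 \cdot 45 = 48465$)
$\left(X + o{\left(-99 \right)}\right) \left(40000 + Y{\left(-22 - 86 \right)}\right) = \left(48465 + 0\right) \left(40000 + 122\right) = 48465 \cdot 40122 = 1944512730$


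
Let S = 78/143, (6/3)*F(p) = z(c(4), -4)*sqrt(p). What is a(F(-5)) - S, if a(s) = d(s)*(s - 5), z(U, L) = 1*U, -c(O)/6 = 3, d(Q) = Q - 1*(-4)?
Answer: -4681/11 + 9*I*sqrt(5) ≈ -425.55 + 20.125*I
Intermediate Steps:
d(Q) = 4 + Q (d(Q) = Q + 4 = 4 + Q)
c(O) = -18 (c(O) = -6*3 = -18)
z(U, L) = U
F(p) = -9*sqrt(p) (F(p) = (-18*sqrt(p))/2 = -9*sqrt(p))
S = 6/11 (S = 78*(1/143) = 6/11 ≈ 0.54545)
a(s) = (-5 + s)*(4 + s) (a(s) = (4 + s)*(s - 5) = (4 + s)*(-5 + s) = (-5 + s)*(4 + s))
a(F(-5)) - S = (-5 - 9*I*sqrt(5))*(4 - 9*I*sqrt(5)) - 1*6/11 = (-5 - 9*I*sqrt(5))*(4 - 9*I*sqrt(5)) - 6/11 = -6/11 + (-5 - 9*I*sqrt(5))*(4 - 9*I*sqrt(5))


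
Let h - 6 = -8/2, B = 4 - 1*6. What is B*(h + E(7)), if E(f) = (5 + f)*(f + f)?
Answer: -340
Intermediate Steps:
B = -2 (B = 4 - 6 = -2)
E(f) = 2*f*(5 + f) (E(f) = (5 + f)*(2*f) = 2*f*(5 + f))
h = 2 (h = 6 - 8/2 = 6 - 8*½ = 6 - 4 = 2)
B*(h + E(7)) = -2*(2 + 2*7*(5 + 7)) = -2*(2 + 2*7*12) = -2*(2 + 168) = -2*170 = -340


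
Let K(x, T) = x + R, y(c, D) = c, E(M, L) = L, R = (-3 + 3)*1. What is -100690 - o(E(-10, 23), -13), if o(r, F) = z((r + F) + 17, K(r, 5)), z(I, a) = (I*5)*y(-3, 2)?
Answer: -100285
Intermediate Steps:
R = 0 (R = 0*1 = 0)
K(x, T) = x (K(x, T) = x + 0 = x)
z(I, a) = -15*I (z(I, a) = (I*5)*(-3) = (5*I)*(-3) = -15*I)
o(r, F) = -255 - 15*F - 15*r (o(r, F) = -15*((r + F) + 17) = -15*((F + r) + 17) = -15*(17 + F + r) = -255 - 15*F - 15*r)
-100690 - o(E(-10, 23), -13) = -100690 - (-255 - 15*(-13) - 15*23) = -100690 - (-255 + 195 - 345) = -100690 - 1*(-405) = -100690 + 405 = -100285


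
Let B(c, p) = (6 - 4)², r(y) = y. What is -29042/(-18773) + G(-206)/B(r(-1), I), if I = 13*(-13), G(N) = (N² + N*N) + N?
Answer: 794775493/37546 ≈ 21168.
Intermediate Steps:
G(N) = N + 2*N² (G(N) = (N² + N²) + N = 2*N² + N = N + 2*N²)
I = -169
B(c, p) = 4 (B(c, p) = 2² = 4)
-29042/(-18773) + G(-206)/B(r(-1), I) = -29042/(-18773) - 206*(1 + 2*(-206))/4 = -29042*(-1/18773) - 206*(1 - 412)*(¼) = 29042/18773 - 206*(-411)*(¼) = 29042/18773 + 84666*(¼) = 29042/18773 + 42333/2 = 794775493/37546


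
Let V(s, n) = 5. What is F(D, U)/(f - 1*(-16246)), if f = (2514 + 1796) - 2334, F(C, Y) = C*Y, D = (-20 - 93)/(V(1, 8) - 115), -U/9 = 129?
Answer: -43731/668140 ≈ -0.065452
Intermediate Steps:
U = -1161 (U = -9*129 = -1161)
D = 113/110 (D = (-20 - 93)/(5 - 115) = -113/(-110) = -113*(-1/110) = 113/110 ≈ 1.0273)
f = 1976 (f = 4310 - 2334 = 1976)
F(D, U)/(f - 1*(-16246)) = ((113/110)*(-1161))/(1976 - 1*(-16246)) = -131193/(110*(1976 + 16246)) = -131193/110/18222 = -131193/110*1/18222 = -43731/668140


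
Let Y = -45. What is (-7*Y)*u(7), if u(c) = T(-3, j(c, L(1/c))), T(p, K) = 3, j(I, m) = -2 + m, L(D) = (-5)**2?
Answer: 945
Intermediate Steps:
L(D) = 25
u(c) = 3
(-7*Y)*u(7) = -7*(-45)*3 = 315*3 = 945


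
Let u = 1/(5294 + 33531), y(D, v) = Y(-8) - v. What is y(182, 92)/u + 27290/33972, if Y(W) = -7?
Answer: -65288649905/16986 ≈ -3.8437e+6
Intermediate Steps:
y(D, v) = -7 - v
u = 1/38825 ≈ 2.5757e-5
y(182, 92)/u + 27290/33972 = (-7 - 1*92)/(1/38825) + 27290/33972 = (-7 - 92)*38825 + 27290*(1/33972) = -99*38825 + 13645/16986 = -3843675 + 13645/16986 = -65288649905/16986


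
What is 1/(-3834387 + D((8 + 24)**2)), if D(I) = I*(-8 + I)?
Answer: -1/2794003 ≈ -3.5791e-7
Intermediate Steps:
1/(-3834387 + D((8 + 24)**2)) = 1/(-3834387 + (8 + 24)**2*(-8 + (8 + 24)**2)) = 1/(-3834387 + 32**2*(-8 + 32**2)) = 1/(-3834387 + 1024*(-8 + 1024)) = 1/(-3834387 + 1024*1016) = 1/(-3834387 + 1040384) = 1/(-2794003) = -1/2794003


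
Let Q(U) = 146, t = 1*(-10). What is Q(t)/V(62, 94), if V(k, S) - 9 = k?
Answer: 146/71 ≈ 2.0563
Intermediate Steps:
V(k, S) = 9 + k
t = -10
Q(t)/V(62, 94) = 146/(9 + 62) = 146/71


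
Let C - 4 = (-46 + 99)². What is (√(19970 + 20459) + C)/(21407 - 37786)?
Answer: -2813/16379 - √40429/16379 ≈ -0.18402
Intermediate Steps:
C = 2813 (C = 4 + (-46 + 99)² = 4 + 53² = 4 + 2809 = 2813)
(√(19970 + 20459) + C)/(21407 - 37786) = (√(19970 + 20459) + 2813)/(21407 - 37786) = (√40429 + 2813)/(-16379) = (2813 + √40429)*(-1/16379) = -2813/16379 - √40429/16379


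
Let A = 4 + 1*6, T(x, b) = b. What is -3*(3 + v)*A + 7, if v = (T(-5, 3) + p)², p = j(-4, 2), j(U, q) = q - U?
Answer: -2513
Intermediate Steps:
p = 6 (p = 2 - 1*(-4) = 2 + 4 = 6)
A = 10 (A = 4 + 6 = 10)
v = 81 (v = (3 + 6)² = 9² = 81)
-3*(3 + v)*A + 7 = -3*(3 + 81)*10 + 7 = -252*10 + 7 = -3*840 + 7 = -2520 + 7 = -2513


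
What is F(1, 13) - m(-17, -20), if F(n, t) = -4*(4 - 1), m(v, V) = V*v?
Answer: -352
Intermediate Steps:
F(n, t) = -12 (F(n, t) = -4*3 = -12)
F(1, 13) - m(-17, -20) = -12 - (-20)*(-17) = -12 - 1*340 = -12 - 340 = -352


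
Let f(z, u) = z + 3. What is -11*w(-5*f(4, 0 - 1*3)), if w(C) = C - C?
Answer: 0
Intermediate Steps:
f(z, u) = 3 + z
w(C) = 0
-11*w(-5*f(4, 0 - 1*3)) = -11*0 = 0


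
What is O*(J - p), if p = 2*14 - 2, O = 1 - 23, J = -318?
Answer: 7568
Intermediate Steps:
O = -22
p = 26 (p = 28 - 2 = 26)
O*(J - p) = -22*(-318 - 1*26) = -22*(-318 - 26) = -22*(-344) = 7568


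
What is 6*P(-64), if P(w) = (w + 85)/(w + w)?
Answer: -63/64 ≈ -0.98438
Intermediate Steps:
P(w) = (85 + w)/(2*w) (P(w) = (85 + w)/((2*w)) = (85 + w)*(1/(2*w)) = (85 + w)/(2*w))
6*P(-64) = 6*((1/2)*(85 - 64)/(-64)) = 6*((1/2)*(-1/64)*21) = 6*(-21/128) = -63/64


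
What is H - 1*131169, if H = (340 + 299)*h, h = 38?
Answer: -106887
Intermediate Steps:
H = 24282 (H = (340 + 299)*38 = 639*38 = 24282)
H - 1*131169 = 24282 - 1*131169 = 24282 - 131169 = -106887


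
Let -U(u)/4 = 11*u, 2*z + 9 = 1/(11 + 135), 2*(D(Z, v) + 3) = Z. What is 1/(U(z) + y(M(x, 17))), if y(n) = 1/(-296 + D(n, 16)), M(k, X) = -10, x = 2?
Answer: 22192/4390599 ≈ 0.0050544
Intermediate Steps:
D(Z, v) = -3 + Z/2
y(n) = 1/(-299 + n/2) (y(n) = 1/(-296 + (-3 + n/2)) = 1/(-299 + n/2))
z = -1313/292 (z = -9/2 + 1/(2*(11 + 135)) = -9/2 + (½)/146 = -9/2 + (½)*(1/146) = -9/2 + 1/292 = -1313/292 ≈ -4.4966)
U(u) = -44*u
1/(U(z) + y(M(x, 17))) = 1/(-44*(-1313/292) + 2/(-598 - 10)) = 1/(14443/73 + 2/(-608)) = 1/(14443/73 + 2*(-1/608)) = 1/(14443/73 - 1/304) = 1/(4390599/22192) = 22192/4390599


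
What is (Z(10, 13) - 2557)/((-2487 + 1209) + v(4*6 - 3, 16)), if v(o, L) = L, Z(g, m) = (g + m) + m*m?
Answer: 2365/1262 ≈ 1.8740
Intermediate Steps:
Z(g, m) = g + m + m**2 (Z(g, m) = (g + m) + m**2 = g + m + m**2)
(Z(10, 13) - 2557)/((-2487 + 1209) + v(4*6 - 3, 16)) = ((10 + 13 + 13**2) - 2557)/((-2487 + 1209) + 16) = ((10 + 13 + 169) - 2557)/(-1278 + 16) = (192 - 2557)/(-1262) = -2365*(-1/1262) = 2365/1262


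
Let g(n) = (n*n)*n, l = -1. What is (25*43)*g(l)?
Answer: -1075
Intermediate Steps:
g(n) = n³ (g(n) = n²*n = n³)
(25*43)*g(l) = (25*43)*(-1)³ = 1075*(-1) = -1075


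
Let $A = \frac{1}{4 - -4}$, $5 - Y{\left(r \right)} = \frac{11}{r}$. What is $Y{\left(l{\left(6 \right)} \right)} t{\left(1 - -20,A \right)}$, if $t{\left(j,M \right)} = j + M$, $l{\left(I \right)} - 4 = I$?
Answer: $\frac{6591}{80} \approx 82.387$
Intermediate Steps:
$l{\left(I \right)} = 4 + I$
$Y{\left(r \right)} = 5 - \frac{11}{r}$
$A = \frac{1}{8}$ ($A = \frac{1}{4 + 4} = \frac{1}{8} \approx 0.125$)
$t{\left(j,M \right)} = M + j$
$Y{\left(l{\left(6 \right)} \right)} t{\left(1 - -20,A \right)} = \left(5 - \frac{11}{4 + 6}\right) \left(\frac{1}{8} + \left(1 - -20\right)\right) = \left(5 - \frac{11}{10}\right) \left(\frac{1}{8} + \left(1 + 20\right)\right) = \left(5 - \frac{11}{10}\right) \left(\frac{1}{8} + 21\right) = \left(5 - \frac{11}{10}\right) \frac{169}{8} = \frac{39}{10} \cdot \frac{169}{8} = \frac{6591}{80}$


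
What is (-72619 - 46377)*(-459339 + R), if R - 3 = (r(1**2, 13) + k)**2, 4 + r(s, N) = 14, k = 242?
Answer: 47102424672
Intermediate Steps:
r(s, N) = 10 (r(s, N) = -4 + 14 = 10)
R = 63507 (R = 3 + (10 + 242)**2 = 3 + 252**2 = 3 + 63504 = 63507)
(-72619 - 46377)*(-459339 + R) = (-72619 - 46377)*(-459339 + 63507) = -118996*(-395832) = 47102424672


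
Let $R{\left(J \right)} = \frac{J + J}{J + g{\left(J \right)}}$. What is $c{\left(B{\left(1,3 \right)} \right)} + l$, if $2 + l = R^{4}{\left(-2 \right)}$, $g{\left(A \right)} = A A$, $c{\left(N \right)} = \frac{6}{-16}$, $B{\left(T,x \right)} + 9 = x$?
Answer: $\frac{109}{8} \approx 13.625$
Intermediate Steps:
$B{\left(T,x \right)} = -9 + x$
$c{\left(N \right)} = - \frac{3}{8}$ ($c{\left(N \right)} = 6 \left(- \frac{1}{16}\right) = - \frac{3}{8}$)
$g{\left(A \right)} = A^{2}$
$R{\left(J \right)} = \frac{2 J}{J + J^{2}}$ ($R{\left(J \right)} = \frac{J + J}{J + J^{2}} = \frac{2 J}{J + J^{2}}$)
$l = 14$ ($l = -2 + \left(\frac{2}{1 - 2}\right)^{4} = -2 + \left(\frac{2}{-1}\right)^{4} = -2 + \left(2 \left(-1\right)\right)^{4} = -2 + \left(-2\right)^{4} = -2 + 16 = 14$)
$c{\left(B{\left(1,3 \right)} \right)} + l = - \frac{3}{8} + 14 = \frac{109}{8}$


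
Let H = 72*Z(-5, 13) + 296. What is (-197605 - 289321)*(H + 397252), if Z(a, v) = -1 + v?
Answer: -193997161512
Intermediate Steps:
H = 1160 (H = 72*(-1 + 13) + 296 = 72*12 + 296 = 864 + 296 = 1160)
(-197605 - 289321)*(H + 397252) = (-197605 - 289321)*(1160 + 397252) = -486926*398412 = -193997161512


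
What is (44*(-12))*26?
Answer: -13728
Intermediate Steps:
(44*(-12))*26 = -528*26 = -13728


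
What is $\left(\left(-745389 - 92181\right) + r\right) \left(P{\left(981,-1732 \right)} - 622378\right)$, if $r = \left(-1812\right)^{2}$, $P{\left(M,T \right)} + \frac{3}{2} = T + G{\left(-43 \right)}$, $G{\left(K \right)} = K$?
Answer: $-1526540848083$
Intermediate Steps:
$P{\left(M,T \right)} = - \frac{89}{2} + T$ ($P{\left(M,T \right)} = - \frac{3}{2} + \left(T - 43\right) = - \frac{3}{2} + \left(-43 + T\right) = - \frac{89}{2} + T$)
$r = 3283344$
$\left(\left(-745389 - 92181\right) + r\right) \left(P{\left(981,-1732 \right)} - 622378\right) = \left(\left(-745389 - 92181\right) + 3283344\right) \left(\left(- \frac{89}{2} - 1732\right) - 622378\right) = \left(\left(-745389 - 92181\right) + 3283344\right) \left(- \frac{3553}{2} - 622378\right) = \left(-837570 + 3283344\right) \left(- \frac{1248309}{2}\right) = 2445774 \left(- \frac{1248309}{2}\right) = -1526540848083$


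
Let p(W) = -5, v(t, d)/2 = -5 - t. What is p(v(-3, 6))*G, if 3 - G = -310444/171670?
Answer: -412727/17167 ≈ -24.042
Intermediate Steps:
v(t, d) = -10 - 2*t (v(t, d) = 2*(-5 - t) = -10 - 2*t)
G = 412727/85835 (G = 3 - (-310444)/171670 = 3 - 1*(-155222/85835) = 3 + 155222/85835 = 412727/85835 ≈ 4.8084)
p(v(-3, 6))*G = -5*412727/85835 = -412727/17167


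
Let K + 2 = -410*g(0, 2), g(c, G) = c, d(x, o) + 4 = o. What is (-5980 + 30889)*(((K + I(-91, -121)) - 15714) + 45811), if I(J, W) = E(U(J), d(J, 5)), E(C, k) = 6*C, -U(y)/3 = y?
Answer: 790437297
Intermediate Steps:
d(x, o) = -4 + o
U(y) = -3*y
I(J, W) = -18*J (I(J, W) = 6*(-3*J) = -18*J)
K = -2 (K = -2 - 410*0 = -2 + 0 = -2)
(-5980 + 30889)*(((K + I(-91, -121)) - 15714) + 45811) = (-5980 + 30889)*(((-2 - 18*(-91)) - 15714) + 45811) = 24909*(((-2 + 1638) - 15714) + 45811) = 24909*((1636 - 15714) + 45811) = 24909*(-14078 + 45811) = 24909*31733 = 790437297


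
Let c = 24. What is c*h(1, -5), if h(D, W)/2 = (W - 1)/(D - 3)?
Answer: 144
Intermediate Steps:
h(D, W) = 2*(-1 + W)/(-3 + D) (h(D, W) = 2*((W - 1)/(D - 3)) = 2*((-1 + W)/(-3 + D)) = 2*(-1 + W)/(-3 + D))
c*h(1, -5) = 24*(2*(-1 - 5)/(-3 + 1)) = 24*(2*(-6)/(-2)) = 24*(2*(-1/2)*(-6)) = 24*6 = 144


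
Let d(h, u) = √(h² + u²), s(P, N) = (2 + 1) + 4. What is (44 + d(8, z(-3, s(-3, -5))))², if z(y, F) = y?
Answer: (44 + √73)² ≈ 2760.9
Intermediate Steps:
s(P, N) = 7 (s(P, N) = 3 + 4 = 7)
(44 + d(8, z(-3, s(-3, -5))))² = (44 + √(8² + (-3)²))² = (44 + √(64 + 9))² = (44 + √73)²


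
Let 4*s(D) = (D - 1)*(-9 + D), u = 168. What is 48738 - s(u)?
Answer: 168399/4 ≈ 42100.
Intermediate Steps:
s(D) = (-1 + D)*(-9 + D)/4 (s(D) = ((D - 1)*(-9 + D))/4 = ((-1 + D)*(-9 + D))/4 = (-1 + D)*(-9 + D)/4)
48738 - s(u) = 48738 - (9/4 - 5/2*168 + (¼)*168²) = 48738 - (9/4 - 420 + (¼)*28224) = 48738 - (9/4 - 420 + 7056) = 48738 - 1*26553/4 = 48738 - 26553/4 = 168399/4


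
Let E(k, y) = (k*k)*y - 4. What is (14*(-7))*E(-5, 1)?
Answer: -2058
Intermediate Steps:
E(k, y) = -4 + y*k² (E(k, y) = k²*y - 4 = y*k² - 4 = -4 + y*k²)
(14*(-7))*E(-5, 1) = (14*(-7))*(-4 + 1*(-5)²) = -98*(-4 + 1*25) = -98*(-4 + 25) = -98*21 = -2058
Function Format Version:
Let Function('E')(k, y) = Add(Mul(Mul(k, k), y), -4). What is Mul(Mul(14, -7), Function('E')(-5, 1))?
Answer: -2058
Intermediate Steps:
Function('E')(k, y) = Add(-4, Mul(y, Pow(k, 2))) (Function('E')(k, y) = Add(Mul(Pow(k, 2), y), -4) = Add(Mul(y, Pow(k, 2)), -4) = Add(-4, Mul(y, Pow(k, 2))))
Mul(Mul(14, -7), Function('E')(-5, 1)) = Mul(Mul(14, -7), Add(-4, Mul(1, Pow(-5, 2)))) = Mul(-98, Add(-4, Mul(1, 25))) = Mul(-98, Add(-4, 25)) = Mul(-98, 21) = -2058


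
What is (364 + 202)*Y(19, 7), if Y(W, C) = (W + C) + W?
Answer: 25470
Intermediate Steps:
Y(W, C) = C + 2*W (Y(W, C) = (C + W) + W = C + 2*W)
(364 + 202)*Y(19, 7) = (364 + 202)*(7 + 2*19) = 566*(7 + 38) = 566*45 = 25470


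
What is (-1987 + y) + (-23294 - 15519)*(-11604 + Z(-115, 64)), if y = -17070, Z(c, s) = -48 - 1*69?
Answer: 454908116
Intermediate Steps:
Z(c, s) = -117 (Z(c, s) = -48 - 69 = -117)
(-1987 + y) + (-23294 - 15519)*(-11604 + Z(-115, 64)) = (-1987 - 17070) + (-23294 - 15519)*(-11604 - 117) = -19057 - 38813*(-11721) = -19057 + 454927173 = 454908116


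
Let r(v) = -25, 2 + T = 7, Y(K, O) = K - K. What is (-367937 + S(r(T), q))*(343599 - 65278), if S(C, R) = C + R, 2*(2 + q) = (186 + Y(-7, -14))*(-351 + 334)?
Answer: -102852133945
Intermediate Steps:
Y(K, O) = 0
T = 5 (T = -2 + 7 = 5)
q = -1583 (q = -2 + ((186 + 0)*(-351 + 334))/2 = -2 + (186*(-17))/2 = -2 + (1/2)*(-3162) = -2 - 1581 = -1583)
(-367937 + S(r(T), q))*(343599 - 65278) = (-367937 + (-25 - 1583))*(343599 - 65278) = (-367937 - 1608)*278321 = -369545*278321 = -102852133945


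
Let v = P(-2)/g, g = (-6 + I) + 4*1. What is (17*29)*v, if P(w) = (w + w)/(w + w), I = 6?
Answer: 493/4 ≈ 123.25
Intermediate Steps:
P(w) = 1 (P(w) = (2*w)/((2*w)) = (2*w)*(1/(2*w)) = 1)
g = 4 (g = (-6 + 6) + 4*1 = 0 + 4 = 4)
v = 1/4 ≈ 0.25000
(17*29)*v = (17*29)*(1/4) = 493*(1/4) = 493/4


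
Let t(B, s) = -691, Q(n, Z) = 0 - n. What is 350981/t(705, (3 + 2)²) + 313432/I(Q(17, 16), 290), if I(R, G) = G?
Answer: 1979259/3455 ≈ 572.87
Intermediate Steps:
Q(n, Z) = -n
350981/t(705, (3 + 2)²) + 313432/I(Q(17, 16), 290) = 350981/(-691) + 313432/290 = 350981*(-1/691) + 313432*(1/290) = -350981/691 + 5404/5 = 1979259/3455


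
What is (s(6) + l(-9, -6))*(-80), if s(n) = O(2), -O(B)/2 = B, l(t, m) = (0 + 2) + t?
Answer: 880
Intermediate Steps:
l(t, m) = 2 + t
O(B) = -2*B
s(n) = -4 (s(n) = -2*2 = -4)
(s(6) + l(-9, -6))*(-80) = (-4 + (2 - 9))*(-80) = (-4 - 7)*(-80) = -11*(-80) = 880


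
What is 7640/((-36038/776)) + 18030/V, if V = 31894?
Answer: -1273231615/7766189 ≈ -163.95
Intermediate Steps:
7640/((-36038/776)) + 18030/V = 7640/((-36038/776)) + 18030/31894 = 7640/((-36038*1/776)) + 18030*(1/31894) = 7640/(-18019/388) + 9015/15947 = 7640*(-388/18019) + 9015/15947 = -2964320/18019 + 9015/15947 = -1273231615/7766189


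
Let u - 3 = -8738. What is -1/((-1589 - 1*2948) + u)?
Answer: 1/13272 ≈ 7.5347e-5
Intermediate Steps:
u = -8735 (u = 3 - 8738 = -8735)
-1/((-1589 - 1*2948) + u) = -1/((-1589 - 1*2948) - 8735) = -1/((-1589 - 2948) - 8735) = -1/(-4537 - 8735) = -1/(-13272) = -1*(-1/13272) = 1/13272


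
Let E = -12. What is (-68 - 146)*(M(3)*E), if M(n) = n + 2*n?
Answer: 23112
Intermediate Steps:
M(n) = 3*n
(-68 - 146)*(M(3)*E) = (-68 - 146)*((3*3)*(-12)) = -1926*(-12) = -214*(-108) = 23112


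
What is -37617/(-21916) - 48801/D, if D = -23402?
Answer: 974917875/256439116 ≈ 3.8018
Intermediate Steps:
-37617/(-21916) - 48801/D = -37617/(-21916) - 48801/(-23402) = -37617*(-1/21916) - 48801*(-1/23402) = 37617/21916 + 48801/23402 = 974917875/256439116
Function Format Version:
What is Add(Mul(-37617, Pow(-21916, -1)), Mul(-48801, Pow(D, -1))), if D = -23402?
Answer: Rational(974917875, 256439116) ≈ 3.8018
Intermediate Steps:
Add(Mul(-37617, Pow(-21916, -1)), Mul(-48801, Pow(D, -1))) = Add(Mul(-37617, Pow(-21916, -1)), Mul(-48801, Pow(-23402, -1))) = Add(Mul(-37617, Rational(-1, 21916)), Mul(-48801, Rational(-1, 23402))) = Add(Rational(37617, 21916), Rational(48801, 23402)) = Rational(974917875, 256439116)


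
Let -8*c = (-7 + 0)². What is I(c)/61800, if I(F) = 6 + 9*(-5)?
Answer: -13/20600 ≈ -0.00063107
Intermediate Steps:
c = -49/8 (c = -(-7 + 0)²/8 = -⅛*(-7)² = -⅛*49 = -49/8 ≈ -6.1250)
I(F) = -39 (I(F) = 6 - 45 = -39)
I(c)/61800 = -39/61800 = -39*1/61800 = -13/20600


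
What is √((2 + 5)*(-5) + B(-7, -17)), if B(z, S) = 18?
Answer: I*√17 ≈ 4.1231*I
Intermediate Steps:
√((2 + 5)*(-5) + B(-7, -17)) = √((2 + 5)*(-5) + 18) = √(7*(-5) + 18) = √(-35 + 18) = √(-17) = I*√17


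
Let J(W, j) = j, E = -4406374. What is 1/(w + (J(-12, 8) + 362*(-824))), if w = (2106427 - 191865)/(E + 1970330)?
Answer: -93694/27947119957 ≈ -3.3525e-6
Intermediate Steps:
w = -73637/93694 (w = (2106427 - 191865)/(-4406374 + 1970330) = 1914562/(-2436044) = 1914562*(-1/2436044) = -73637/93694 ≈ -0.78593)
1/(w + (J(-12, 8) + 362*(-824))) = 1/(-73637/93694 + (8 + 362*(-824))) = 1/(-73637/93694 + (8 - 298288)) = 1/(-73637/93694 - 298280) = 1/(-27947119957/93694) = -93694/27947119957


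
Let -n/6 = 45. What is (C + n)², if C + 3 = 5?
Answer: 71824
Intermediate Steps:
C = 2 (C = -3 + 5 = 2)
n = -270 (n = -6*45 = -270)
(C + n)² = (2 - 270)² = (-268)² = 71824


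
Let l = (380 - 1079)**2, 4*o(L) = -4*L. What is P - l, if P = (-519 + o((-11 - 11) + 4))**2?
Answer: -237600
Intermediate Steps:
o(L) = -L (o(L) = (-4*L)/4 = -L)
l = 488601 (l = (-699)**2 = 488601)
P = 251001 (P = (-519 - ((-11 - 11) + 4))**2 = (-519 - (-22 + 4))**2 = (-519 - 1*(-18))**2 = (-519 + 18)**2 = (-501)**2 = 251001)
P - l = 251001 - 1*488601 = 251001 - 488601 = -237600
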